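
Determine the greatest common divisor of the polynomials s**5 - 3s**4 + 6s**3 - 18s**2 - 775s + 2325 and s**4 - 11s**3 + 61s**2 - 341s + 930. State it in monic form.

s**3 - 5s**2 + 31s - 155

Euclidean algorithm in ℚ[s]:
  s**5 - 3s**4 + 6s**3 - 18s**2 - 775s + 2325 = (s + 8)(s**4 - 11s**3 + 61s**2 - 341s + 930) + (33s**3 - 165s**2 + 1023s - 5115)
  s**4 - 11s**3 + 61s**2 - 341s + 930 = ((1/33)s - 2/11)(33s**3 - 165s**2 + 1023s - 5115) + (0)
Last nonzero remainder: 33s**3 - 165s**2 + 1023s - 5115. Dividing through by 33 gives the monic gcd s**3 - 5s**2 + 31s - 155.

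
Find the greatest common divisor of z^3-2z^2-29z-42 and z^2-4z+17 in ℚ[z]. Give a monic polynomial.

Euclidean algorithm in ℚ[z]:
  z^3-2z^2-29z-42 = (z+2)(z^2-4z+17) + (-38z-76)
  z^2-4z+17 = (-(1/38)z+3/19)(-38z-76) + (29)
  -38z-76 = (-(38/29)z-76/29)(29) + (0)
The last nonzero remainder is the constant 29, so the polynomials are coprime and gcd = 1.

1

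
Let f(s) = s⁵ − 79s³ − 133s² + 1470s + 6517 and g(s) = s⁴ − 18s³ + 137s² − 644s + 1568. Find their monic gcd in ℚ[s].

s² − 14s + 49

Euclidean algorithm in ℚ[s]:
  s⁵ − 79s³ − 133s² + 1470s + 6517 = (s + 18)(s⁴ − 18s³ + 137s² − 644s + 1568) + (108s³ − 1955s² + 11494s − 21707)
  s⁴ − 18s³ + 137s² − 644s + 1568 = ((1/108)s + 11/11664)(108s³ − 1955s² + 11494s − 21707) + ((378121/11664)s² − (2646847/5832)s + 18527929/11664)
  108s³ − 1955s² + 11494s − 21707 = ((1259712/378121)s − 5167152/378121)((378121/11664)s² − (2646847/5832)s + 18527929/11664) + (0)
Last nonzero remainder: (378121/11664)s² − (2646847/5832)s + 18527929/11664. Dividing through by 378121/11664 gives the monic gcd s² − 14s + 49.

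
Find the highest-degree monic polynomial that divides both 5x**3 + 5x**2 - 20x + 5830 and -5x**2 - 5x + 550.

x + 11

Euclidean algorithm in ℚ[x]:
  5x**3 + 5x**2 - 20x + 5830 = (-x)(-5x**2 - 5x + 550) + (530x + 5830)
  -5x**2 - 5x + 550 = (-(1/106)x + 5/53)(530x + 5830) + (0)
Last nonzero remainder: 530x + 5830. Dividing through by 530 gives the monic gcd x + 11.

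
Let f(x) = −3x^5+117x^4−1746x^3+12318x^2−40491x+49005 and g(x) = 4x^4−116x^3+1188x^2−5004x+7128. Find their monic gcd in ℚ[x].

Repeated division with remainder:
  −3x^5+117x^4−1746x^3+12318x^2−40491x+49005 = (−(3/4)x+15/2)(4x^4−116x^3+1188x^2−5004x+7128) + (15x^3−345x^2+2385x−4455)
  4x^4−116x^3+1188x^2−5004x+7128 = ((4/15)x−8/5)(15x^3−345x^2+2385x−4455) + (0)
Last nonzero remainder: 15x^3−345x^2+2385x−4455. Dividing through by 15 gives the monic gcd x^3−23x^2+159x−297.

x^3−23x^2+159x−297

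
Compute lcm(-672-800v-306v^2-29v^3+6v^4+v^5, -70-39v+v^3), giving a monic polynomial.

-3360-4672v-2330v^2-451v^3+v^4+11v^5+v^6

Repeated division with remainder:
  v^5+6v^4-29v^3-306v^2-800v-672 = (v^2+6v+10)(v^3-39v-70) + (-2v^2+10v+28)
  v^3-39v-70 = (-(1/2)v-5/2)(-2v^2+10v+28) + (0)
Last nonzero remainder: -2v^2+10v+28. Dividing through by -2 gives the monic gcd v^2-5v-14.
Then lcm(f, g) = f·g / gcd(f, g); expanding and making the result monic gives the answer.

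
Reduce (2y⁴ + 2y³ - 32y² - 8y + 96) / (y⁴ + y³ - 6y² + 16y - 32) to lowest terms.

(2y² - 2y - 12)/(y² - y + 4)

Euclidean algorithm in ℚ[y]:
  2y⁴ + 2y³ - 32y² - 8y + 96 = (2)(y⁴ + y³ - 6y² + 16y - 32) + (-20y² - 40y + 160)
  y⁴ + y³ - 6y² + 16y - 32 = (-(1/20)y² + (1/20)y - 1/5)(-20y² - 40y + 160) + (0)
Last nonzero remainder: -20y² - 40y + 160. Dividing through by -20 gives the monic gcd y² + 2y - 8.
Cancel y² + 2y - 8 from numerator and denominator to get the reduced form.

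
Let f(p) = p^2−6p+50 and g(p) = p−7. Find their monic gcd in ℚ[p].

1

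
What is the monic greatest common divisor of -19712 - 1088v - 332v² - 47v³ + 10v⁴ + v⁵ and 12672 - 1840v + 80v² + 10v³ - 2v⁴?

Repeated division with remainder:
  v⁵ + 10v⁴ - 47v³ - 332v² - 1088v - 19712 = (-(1/2)v - 15/2)(-2v⁴ + 10v³ + 80v² - 1840v + 12672) + (68v³ - 652v² - 8552v + 75328)
  -2v⁴ + 10v³ + 80v² - 1840v + 12672 = (-(1/34)v - 39/289)(68v³ - 652v² - 8552v + 75328) + (-(75000/289)v² - (225000/289)v + 6600000/289)
  68v³ - 652v² - 8552v + 75328 = (-(4913/18750)v + 30923/9375)(-(75000/289)v² - (225000/289)v + 6600000/289) + (0)
Last nonzero remainder: -(75000/289)v² - (225000/289)v + 6600000/289. Dividing through by -75000/289 gives the monic gcd v² + 3v - 88.

-88 + 3v + v²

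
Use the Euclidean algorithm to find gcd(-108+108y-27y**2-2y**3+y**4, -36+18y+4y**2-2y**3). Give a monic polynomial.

6-5y+y**2

Repeated division with remainder:
  y**4-2y**3-27y**2+108y-108 = (-(1/2)y)(-2y**3+4y**2+18y-36) + (-18y**2+90y-108)
  -2y**3+4y**2+18y-36 = ((1/9)y+1/3)(-18y**2+90y-108) + (0)
Last nonzero remainder: -18y**2+90y-108. Dividing through by -18 gives the monic gcd y**2-5y+6.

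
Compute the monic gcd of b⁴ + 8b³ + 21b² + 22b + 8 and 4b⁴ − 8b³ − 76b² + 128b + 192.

b² + 5b + 4

Apply the Euclidean algorithm:
  b⁴ + 8b³ + 21b² + 22b + 8 = (1/4)(4b⁴ − 8b³ − 76b² + 128b + 192) + (10b³ + 40b² − 10b − 40)
  4b⁴ − 8b³ − 76b² + 128b + 192 = ((2/5)b − 12/5)(10b³ + 40b² − 10b − 40) + (24b² + 120b + 96)
  10b³ + 40b² − 10b − 40 = ((5/12)b − 5/12)(24b² + 120b + 96) + (0)
Last nonzero remainder: 24b² + 120b + 96. Dividing through by 24 gives the monic gcd b² + 5b + 4.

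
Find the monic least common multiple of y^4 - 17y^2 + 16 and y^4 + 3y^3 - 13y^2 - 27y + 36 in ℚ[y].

Apply the Euclidean algorithm:
  y^4 - 17y^2 + 16 = (y^4 + 3y^3 - 13y^2 - 27y + 36) + (-3y^3 - 4y^2 + 27y - 20)
  y^4 + 3y^3 - 13y^2 - 27y + 36 = (-(1/3)y - 5/9)(-3y^3 - 4y^2 + 27y - 20) + (-(56/9)y^2 - (56/3)y + 224/9)
  -3y^3 - 4y^2 + 27y - 20 = ((27/56)y - 45/56)(-(56/9)y^2 - (56/3)y + 224/9) + (0)
Last nonzero remainder: -(56/9)y^2 - (56/3)y + 224/9. Dividing through by -56/9 gives the monic gcd y^2 + 3y - 4.
Then lcm(f, g) = f·g / gcd(f, g); expanding and making the result monic gives the answer.

y^6 - 26y^4 + 169y^2 - 144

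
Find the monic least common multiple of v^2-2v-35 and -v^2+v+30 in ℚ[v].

v^3-8v^2-23v+210

Repeated division with remainder:
  v^2-2v-35 = (-1)(-v^2+v+30) + (-v-5)
  -v^2+v+30 = (v-6)(-v-5) + (0)
Last nonzero remainder: -v-5. Dividing through by -1 gives the monic gcd v+5.
Then lcm(f, g) = f·g / gcd(f, g); expanding and making the result monic gives the answer.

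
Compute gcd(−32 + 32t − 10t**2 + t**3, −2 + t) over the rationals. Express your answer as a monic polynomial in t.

−2 + t

By polynomial division,
  t**3 − 10t**2 + 32t − 32 = (t**2 − 8t + 16)(t − 2) + (0)
The last nonzero remainder t − 2 is already monic.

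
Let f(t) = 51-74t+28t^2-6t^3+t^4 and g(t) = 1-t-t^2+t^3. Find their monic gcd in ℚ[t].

-1+t

Euclidean algorithm in ℚ[t]:
  t^4-6t^3+28t^2-74t+51 = (t-5)(t^3-t^2-t+1) + (24t^2-80t+56)
  t^3-t^2-t+1 = ((1/24)t+7/72)(24t^2-80t+56) + ((40/9)t-40/9)
  24t^2-80t+56 = ((27/5)t-63/5)((40/9)t-40/9) + (0)
Last nonzero remainder: (40/9)t-40/9. Dividing through by 40/9 gives the monic gcd t-1.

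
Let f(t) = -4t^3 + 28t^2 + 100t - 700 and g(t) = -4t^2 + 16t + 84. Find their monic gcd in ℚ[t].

Apply the Euclidean algorithm:
  -4t^3 + 28t^2 + 100t - 700 = (t - 3)(-4t^2 + 16t + 84) + (64t - 448)
  -4t^2 + 16t + 84 = (-(1/16)t - 3/16)(64t - 448) + (0)
Last nonzero remainder: 64t - 448. Dividing through by 64 gives the monic gcd t - 7.

t - 7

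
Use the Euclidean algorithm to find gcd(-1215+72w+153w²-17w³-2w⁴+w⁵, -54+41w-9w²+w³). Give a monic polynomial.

27-7w+w²

Repeated division with remainder:
  w⁵-2w⁴-17w³+153w²+72w-1215 = (w²+7w+5)(w³-9w²+41w-54) + (-35w²+245w-945)
  w³-9w²+41w-54 = (-(1/35)w+2/35)(-35w²+245w-945) + (0)
Last nonzero remainder: -35w²+245w-945. Dividing through by -35 gives the monic gcd w²-7w+27.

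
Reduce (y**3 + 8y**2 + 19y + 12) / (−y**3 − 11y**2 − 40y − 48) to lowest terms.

(−y − 1)/(y + 4)

Euclidean algorithm in ℚ[y]:
  y**3 + 8y**2 + 19y + 12 = (−1)(−y**3 − 11y**2 − 40y − 48) + (−3y**2 − 21y − 36)
  −y**3 − 11y**2 − 40y − 48 = ((1/3)y + 4/3)(−3y**2 − 21y − 36) + (0)
Last nonzero remainder: −3y**2 − 21y − 36. Dividing through by −3 gives the monic gcd y**2 + 7y + 12.
Cancel y**2 + 7y + 12 from numerator and denominator to get the reduced form.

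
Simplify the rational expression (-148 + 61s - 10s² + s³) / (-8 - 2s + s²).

By polynomial division,
  s³ - 10s² + 61s - 148 = (s - 8)(s² - 2s - 8) + (53s - 212)
  s² - 2s - 8 = ((1/53)s + 2/53)(53s - 212) + (0)
Last nonzero remainder: 53s - 212. Dividing through by 53 gives the monic gcd s - 4.
Cancel s - 4 from numerator and denominator to get the reduced form.

(37 - 6s + s²)/(2 + s)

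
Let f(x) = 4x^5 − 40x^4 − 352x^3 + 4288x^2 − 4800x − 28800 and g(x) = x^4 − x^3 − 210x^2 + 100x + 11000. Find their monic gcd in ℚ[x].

x^2 − 100

Repeated division with remainder:
  4x^5 − 40x^4 − 352x^3 + 4288x^2 − 4800x − 28800 = (4x − 36)(x^4 − x^3 − 210x^2 + 100x + 11000) + (452x^3 − 3672x^2 − 45200x + 367200)
  x^4 − x^3 − 210x^2 + 100x + 11000 = ((1/452)x + 805/51076)(452x^3 − 3672x^2 − 45200x + 367200) + (−(665600/12769)x^2 + 66560000/12769)
  452x^3 − 3672x^2 − 45200x + 367200 = (−(1442897/166400)x + 5860971/83200)(−(665600/12769)x^2 + 66560000/12769) + (0)
Last nonzero remainder: −(665600/12769)x^2 + 66560000/12769. Dividing through by −665600/12769 gives the monic gcd x^2 − 100.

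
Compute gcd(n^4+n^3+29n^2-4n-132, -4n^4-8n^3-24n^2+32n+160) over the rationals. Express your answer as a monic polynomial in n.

By polynomial division,
  n^4+n^3+29n^2-4n-132 = (-1/4)(-4n^4-8n^3-24n^2+32n+160) + (-n^3+23n^2+4n-92)
  -4n^4-8n^3-24n^2+32n+160 = (4n+100)(-n^3+23n^2+4n-92) + (-2340n^2+9360)
  -n^3+23n^2+4n-92 = ((1/2340)n-23/2340)(-2340n^2+9360) + (0)
Last nonzero remainder: -2340n^2+9360. Dividing through by -2340 gives the monic gcd n^2-4.

n^2-4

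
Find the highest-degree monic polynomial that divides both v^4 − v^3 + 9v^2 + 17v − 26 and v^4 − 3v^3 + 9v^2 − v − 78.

v^3 + 9v + 26

Repeated division with remainder:
  v^4 − v^3 + 9v^2 + 17v − 26 = (v^4 − 3v^3 + 9v^2 − v − 78) + (2v^3 + 18v + 52)
  v^4 − 3v^3 + 9v^2 − v − 78 = ((1/2)v − 3/2)(2v^3 + 18v + 52) + (0)
Last nonzero remainder: 2v^3 + 18v + 52. Dividing through by 2 gives the monic gcd v^3 + 9v + 26.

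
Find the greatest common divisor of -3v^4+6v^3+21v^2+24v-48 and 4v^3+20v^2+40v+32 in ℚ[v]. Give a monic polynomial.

Apply the Euclidean algorithm:
  -3v^4+6v^3+21v^2+24v-48 = (-(3/4)v+21/4)(4v^3+20v^2+40v+32) + (-54v^2-162v-216)
  4v^3+20v^2+40v+32 = (-(2/27)v-4/27)(-54v^2-162v-216) + (0)
Last nonzero remainder: -54v^2-162v-216. Dividing through by -54 gives the monic gcd v^2+3v+4.

v^2+3v+4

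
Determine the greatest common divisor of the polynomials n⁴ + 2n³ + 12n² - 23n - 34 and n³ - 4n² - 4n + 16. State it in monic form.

n - 2

Euclidean algorithm in ℚ[n]:
  n⁴ + 2n³ + 12n² - 23n - 34 = (n + 6)(n³ - 4n² - 4n + 16) + (40n² - 15n - 130)
  n³ - 4n² - 4n + 16 = ((1/40)n - 29/320)(40n² - 15n - 130) + (-(135/64)n + 135/32)
  40n² - 15n - 130 = (-(512/27)n - 832/27)(-(135/64)n + 135/32) + (0)
Last nonzero remainder: -(135/64)n + 135/32. Dividing through by -135/64 gives the monic gcd n - 2.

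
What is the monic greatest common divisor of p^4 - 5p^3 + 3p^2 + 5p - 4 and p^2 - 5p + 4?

p^2 - 5p + 4

Apply the Euclidean algorithm:
  p^4 - 5p^3 + 3p^2 + 5p - 4 = (p^2 - 1)(p^2 - 5p + 4) + (0)
The last nonzero remainder p^2 - 5p + 4 is already monic.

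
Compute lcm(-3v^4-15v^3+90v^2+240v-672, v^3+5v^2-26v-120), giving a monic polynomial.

v^6+6v^5-55v^4-260v^3+1044v^2+2624v-6720

Repeated division with remainder:
  -3v^4-15v^3+90v^2+240v-672 = (-3v)(v^3+5v^2-26v-120) + (12v^2-120v-672)
  v^3+5v^2-26v-120 = ((1/12)v+5/4)(12v^2-120v-672) + (180v+720)
  12v^2-120v-672 = ((1/15)v-14/15)(180v+720) + (0)
Last nonzero remainder: 180v+720. Dividing through by 180 gives the monic gcd v+4.
Then lcm(f, g) = f·g / gcd(f, g); expanding and making the result monic gives the answer.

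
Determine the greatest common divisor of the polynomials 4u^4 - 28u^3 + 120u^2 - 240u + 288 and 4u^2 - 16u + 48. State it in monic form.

u^2 - 4u + 12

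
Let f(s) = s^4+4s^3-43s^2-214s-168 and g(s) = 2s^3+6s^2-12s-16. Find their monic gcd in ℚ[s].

s^2+5s+4

Apply the Euclidean algorithm:
  s^4+4s^3-43s^2-214s-168 = ((1/2)s+1/2)(2s^3+6s^2-12s-16) + (-40s^2-200s-160)
  2s^3+6s^2-12s-16 = (-(1/20)s+1/10)(-40s^2-200s-160) + (0)
Last nonzero remainder: -40s^2-200s-160. Dividing through by -40 gives the monic gcd s^2+5s+4.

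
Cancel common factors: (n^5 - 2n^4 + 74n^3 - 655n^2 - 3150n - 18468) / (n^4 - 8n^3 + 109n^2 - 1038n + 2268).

(n^3 - 4n^2 - 26n - 171)/(n^2 - 10n + 21)

Apply the Euclidean algorithm:
  n^5 - 2n^4 + 74n^3 - 655n^2 - 3150n - 18468 = (n + 6)(n^4 - 8n^3 + 109n^2 - 1038n + 2268) + (13n^3 - 271n^2 + 810n - 32076)
  n^4 - 8n^3 + 109n^2 - 1038n + 2268 = ((1/13)n + 167/169)(13n^3 - 271n^2 + 810n - 32076) + ((53148/169)n^2 + (106296/169)n + 5739984/169)
  13n^3 - 271n^2 + 810n - 32076 = ((2197/53148)n - 16731/17716)((53148/169)n^2 + (106296/169)n + 5739984/169) + (0)
Last nonzero remainder: (53148/169)n^2 + (106296/169)n + 5739984/169. Dividing through by 53148/169 gives the monic gcd n^2 + 2n + 108.
Cancel n^2 + 2n + 108 from numerator and denominator to get the reduced form.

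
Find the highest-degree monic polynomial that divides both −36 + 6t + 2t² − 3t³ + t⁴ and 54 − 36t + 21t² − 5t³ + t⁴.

6 − 2t + t²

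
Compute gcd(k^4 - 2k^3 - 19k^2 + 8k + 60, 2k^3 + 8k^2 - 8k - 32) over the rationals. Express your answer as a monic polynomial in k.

k^2 - 4

Repeated division with remainder:
  k^4 - 2k^3 - 19k^2 + 8k + 60 = ((1/2)k - 3)(2k^3 + 8k^2 - 8k - 32) + (9k^2 - 36)
  2k^3 + 8k^2 - 8k - 32 = ((2/9)k + 8/9)(9k^2 - 36) + (0)
Last nonzero remainder: 9k^2 - 36. Dividing through by 9 gives the monic gcd k^2 - 4.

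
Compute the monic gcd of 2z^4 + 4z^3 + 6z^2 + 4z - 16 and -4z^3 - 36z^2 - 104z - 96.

Repeated division with remainder:
  2z^4 + 4z^3 + 6z^2 + 4z - 16 = (-(1/2)z + 7/2)(-4z^3 - 36z^2 - 104z - 96) + (80z^2 + 320z + 320)
  -4z^3 - 36z^2 - 104z - 96 = (-(1/20)z - 1/4)(80z^2 + 320z + 320) + (-8z - 16)
  80z^2 + 320z + 320 = (-10z - 20)(-8z - 16) + (0)
Last nonzero remainder: -8z - 16. Dividing through by -8 gives the monic gcd z + 2.

z + 2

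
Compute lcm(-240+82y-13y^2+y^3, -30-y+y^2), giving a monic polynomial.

Apply the Euclidean algorithm:
  y^3-13y^2+82y-240 = (y-12)(y^2-y-30) + (100y-600)
  y^2-y-30 = ((1/100)y+1/20)(100y-600) + (0)
Last nonzero remainder: 100y-600. Dividing through by 100 gives the monic gcd y-6.
Then lcm(f, g) = f·g / gcd(f, g); expanding and making the result monic gives the answer.

-1200+170y+17y^2-8y^3+y^4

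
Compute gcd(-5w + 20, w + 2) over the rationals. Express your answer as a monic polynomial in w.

Repeated division with remainder:
  -5w + 20 = (-5)(w + 2) + (30)
  w + 2 = ((1/30)w + 1/15)(30) + (0)
The last nonzero remainder is the constant 30, so the polynomials are coprime and gcd = 1.

1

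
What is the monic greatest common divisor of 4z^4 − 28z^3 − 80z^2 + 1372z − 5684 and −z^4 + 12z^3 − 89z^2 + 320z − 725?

Apply the Euclidean algorithm:
  4z^4 − 28z^3 − 80z^2 + 1372z − 5684 = (−4)(−z^4 + 12z^3 − 89z^2 + 320z − 725) + (20z^3 − 436z^2 + 2652z − 8584)
  −z^4 + 12z^3 − 89z^2 + 320z − 725 = (−(1/20)z − 49/100)(20z^3 − 436z^2 + 2652z − 8584) + (−(4251/25)z^2 + (29757/25)z − 123279/25)
  20z^3 − 436z^2 + 2652z − 8584 = (−(500/4251)z + 7400/4251)(−(4251/25)z^2 + (29757/25)z − 123279/25) + (0)
Last nonzero remainder: −(4251/25)z^2 + (29757/25)z − 123279/25. Dividing through by −4251/25 gives the monic gcd z^2 − 7z + 29.

z^2 − 7z + 29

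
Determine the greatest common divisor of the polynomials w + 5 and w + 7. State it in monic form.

1

By polynomial division,
  w + 5 = (w + 7) + (−2)
  w + 7 = (−(1/2)w − 7/2)(−2) + (0)
The last nonzero remainder is the constant −2, so the polynomials are coprime and gcd = 1.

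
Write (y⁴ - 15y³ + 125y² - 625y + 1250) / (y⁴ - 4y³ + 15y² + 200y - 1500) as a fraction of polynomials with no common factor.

(y - 5)/(y + 6)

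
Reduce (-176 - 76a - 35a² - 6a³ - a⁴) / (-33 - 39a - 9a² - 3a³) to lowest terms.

Euclidean algorithm in ℚ[a]:
  -a⁴ - 6a³ - 35a² - 76a - 176 = ((1/3)a + 1)(-3a³ - 9a² - 39a - 33) + (-13a² - 26a - 143)
  -3a³ - 9a² - 39a - 33 = ((3/13)a + 3/13)(-13a² - 26a - 143) + (0)
Last nonzero remainder: -13a² - 26a - 143. Dividing through by -13 gives the monic gcd a² + 2a + 11.
Cancel a² + 2a + 11 from numerator and denominator to get the reduced form.

(16 + 4a + a²)/(3 + 3a)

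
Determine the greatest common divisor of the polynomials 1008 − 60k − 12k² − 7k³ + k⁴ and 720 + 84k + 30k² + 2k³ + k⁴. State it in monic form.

Apply the Euclidean algorithm:
  k⁴ − 7k³ − 12k² − 60k + 1008 = (k⁴ + 2k³ + 30k² + 84k + 720) + (−9k³ − 42k² − 144k + 288)
  k⁴ + 2k³ + 30k² + 84k + 720 = (−(1/9)k + 8/27)(−9k³ − 42k² − 144k + 288) + ((238/9)k² + (476/3)k + 1904/3)
  −9k³ − 42k² − 144k + 288 = (−(81/238)k + 54/119)((238/9)k² + (476/3)k + 1904/3) + (0)
Last nonzero remainder: (238/9)k² + (476/3)k + 1904/3. Dividing through by 238/9 gives the monic gcd k² + 6k + 24.

24 + 6k + k²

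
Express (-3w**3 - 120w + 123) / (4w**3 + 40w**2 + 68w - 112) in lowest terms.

By polynomial division,
  -3w**3 - 120w + 123 = (-3/4)(4w**3 + 40w**2 + 68w - 112) + (30w**2 - 69w + 39)
  4w**3 + 40w**2 + 68w - 112 = ((2/15)w + 41/25)(30w**2 - 69w + 39) + ((4399/25)w - 4399/25)
  30w**2 - 69w + 39 = ((750/4399)w - 975/4399)((4399/25)w - 4399/25) + (0)
Last nonzero remainder: (4399/25)w - 4399/25. Dividing through by 4399/25 gives the monic gcd w - 1.
Cancel w - 1 from numerator and denominator to get the reduced form.

(-3w**2 - 3w - 123)/(4w**2 + 44w + 112)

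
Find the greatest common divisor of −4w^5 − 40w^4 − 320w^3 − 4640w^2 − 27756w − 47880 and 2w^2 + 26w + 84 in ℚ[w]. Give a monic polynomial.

By polynomial division,
  −4w^5 − 40w^4 − 320w^3 − 4640w^2 − 27756w − 47880 = (−2w^3 + 6w^2 − 154w − 570)(2w^2 + 26w + 84) + (0)
Last nonzero remainder: 2w^2 + 26w + 84. Dividing through by 2 gives the monic gcd w^2 + 13w + 42.

w^2 + 13w + 42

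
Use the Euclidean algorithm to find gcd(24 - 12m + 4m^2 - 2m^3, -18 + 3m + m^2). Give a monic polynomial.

1

Apply the Euclidean algorithm:
  -2m^3 + 4m^2 - 12m + 24 = (-2m + 10)(m^2 + 3m - 18) + (-78m + 204)
  m^2 + 3m - 18 = (-(1/78)m - 73/1014)(-78m + 204) + (-560/169)
  -78m + 204 = ((6591/280)m - 8619/140)(-560/169) + (0)
The last nonzero remainder is the constant -560/169, so the polynomials are coprime and gcd = 1.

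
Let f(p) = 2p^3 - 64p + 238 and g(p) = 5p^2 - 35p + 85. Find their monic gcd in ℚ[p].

p^2 - 7p + 17

By polynomial division,
  2p^3 - 64p + 238 = ((2/5)p + 14/5)(5p^2 - 35p + 85) + (0)
Last nonzero remainder: 5p^2 - 35p + 85. Dividing through by 5 gives the monic gcd p^2 - 7p + 17.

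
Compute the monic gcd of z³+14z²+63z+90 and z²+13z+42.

Repeated division with remainder:
  z³+14z²+63z+90 = (z+1)(z²+13z+42) + (8z+48)
  z²+13z+42 = ((1/8)z+7/8)(8z+48) + (0)
Last nonzero remainder: 8z+48. Dividing through by 8 gives the monic gcd z+6.

z+6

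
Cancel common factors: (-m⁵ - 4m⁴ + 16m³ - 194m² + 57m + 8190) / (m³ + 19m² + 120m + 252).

(-m³ + 9m² - 59m + 195)/(m + 6)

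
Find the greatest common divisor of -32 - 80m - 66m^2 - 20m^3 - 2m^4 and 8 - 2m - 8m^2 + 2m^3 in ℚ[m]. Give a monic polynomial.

1 + m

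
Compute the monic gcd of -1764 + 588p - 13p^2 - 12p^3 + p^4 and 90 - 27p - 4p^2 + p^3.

-6 + p

Repeated division with remainder:
  p^4 - 12p^3 - 13p^2 + 588p - 1764 = (p - 8)(p^3 - 4p^2 - 27p + 90) + (-18p^2 + 282p - 1044)
  p^3 - 4p^2 - 27p + 90 = (-(1/18)p - 35/54)(-18p^2 + 282p - 1044) + ((880/9)p - 1760/3)
  -18p^2 + 282p - 1044 = (-(81/440)p + 783/440)((880/9)p - 1760/3) + (0)
Last nonzero remainder: (880/9)p - 1760/3. Dividing through by 880/9 gives the monic gcd p - 6.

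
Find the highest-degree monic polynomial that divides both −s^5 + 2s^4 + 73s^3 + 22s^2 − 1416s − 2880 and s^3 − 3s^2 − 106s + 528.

s^2 − 14s + 48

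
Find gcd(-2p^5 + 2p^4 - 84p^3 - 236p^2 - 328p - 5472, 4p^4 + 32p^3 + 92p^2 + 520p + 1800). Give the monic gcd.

p^2 - 2p + 18

Euclidean algorithm in ℚ[p]:
  -2p^5 + 2p^4 - 84p^3 - 236p^2 - 328p - 5472 = (-(1/2)p + 9/2)(4p^4 + 32p^3 + 92p^2 + 520p + 1800) + (-182p^3 - 390p^2 - 1768p - 13572)
  4p^4 + 32p^3 + 92p^2 + 520p + 1800 = (-(2/91)p - 82/637)(-182p^3 - 390p^2 - 1768p - 13572) + ((144/49)p^2 - (288/49)p + 2592/49)
  -182p^3 - 390p^2 - 1768p - 13572 = (-(4459/72)p - 18473/72)((144/49)p^2 - (288/49)p + 2592/49) + (0)
Last nonzero remainder: (144/49)p^2 - (288/49)p + 2592/49. Dividing through by 144/49 gives the monic gcd p^2 - 2p + 18.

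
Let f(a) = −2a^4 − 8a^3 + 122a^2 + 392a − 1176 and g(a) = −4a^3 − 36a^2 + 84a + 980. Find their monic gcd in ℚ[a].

By polynomial division,
  −2a^4 − 8a^3 + 122a^2 + 392a − 1176 = ((1/2)a − 5/2)(−4a^3 − 36a^2 + 84a + 980) + (−10a^2 + 112a + 1274)
  −4a^3 − 36a^2 + 84a + 980 = ((2/5)a + 202/25)(−10a^2 + 112a + 1274) + (−(33264/25)a − 232848/25)
  −10a^2 + 112a + 1274 = ((125/16632)a − 325/2376)(−(33264/25)a − 232848/25) + (0)
Last nonzero remainder: −(33264/25)a − 232848/25. Dividing through by −33264/25 gives the monic gcd a + 7.

a + 7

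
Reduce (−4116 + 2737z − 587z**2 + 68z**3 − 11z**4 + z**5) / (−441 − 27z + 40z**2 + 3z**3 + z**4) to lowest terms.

(28 − 11z + z**2)/(3 + z)

Apply the Euclidean algorithm:
  z**5 − 11z**4 + 68z**3 − 587z**2 + 2737z − 4116 = (z − 14)(z**4 + 3z**3 + 40z**2 − 27z − 441) + (70z**3 + 2800z − 10290)
  z**4 + 3z**3 + 40z**2 − 27z − 441 = ((1/70)z + 3/70)(70z**3 + 2800z − 10290) + (0)
Last nonzero remainder: 70z**3 + 2800z − 10290. Dividing through by 70 gives the monic gcd z**3 + 40z − 147.
Cancel z**3 + 40z − 147 from numerator and denominator to get the reduced form.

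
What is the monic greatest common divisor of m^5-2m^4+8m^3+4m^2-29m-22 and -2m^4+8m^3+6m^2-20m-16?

m^3-3m-2

Apply the Euclidean algorithm:
  m^5-2m^4+8m^3+4m^2-29m-22 = (-(1/2)m-1)(-2m^4+8m^3+6m^2-20m-16) + (19m^3-57m-38)
  -2m^4+8m^3+6m^2-20m-16 = (-(2/19)m+8/19)(19m^3-57m-38) + (0)
Last nonzero remainder: 19m^3-57m-38. Dividing through by 19 gives the monic gcd m^3-3m-2.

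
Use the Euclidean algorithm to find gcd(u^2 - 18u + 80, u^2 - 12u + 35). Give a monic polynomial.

Repeated division with remainder:
  u^2 - 18u + 80 = (u^2 - 12u + 35) + (-6u + 45)
  u^2 - 12u + 35 = (-(1/6)u + 3/4)(-6u + 45) + (5/4)
  -6u + 45 = (-(24/5)u + 36)(5/4) + (0)
The last nonzero remainder is the constant 5/4, so the polynomials are coprime and gcd = 1.

1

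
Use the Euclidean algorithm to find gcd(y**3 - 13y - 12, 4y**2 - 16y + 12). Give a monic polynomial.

1

Euclidean algorithm in ℚ[y]:
  y**3 - 13y - 12 = ((1/4)y + 1)(4y**2 - 16y + 12) + (-24)
  4y**2 - 16y + 12 = (-(1/6)y**2 + (2/3)y - 1/2)(-24) + (0)
The last nonzero remainder is the constant -24, so the polynomials are coprime and gcd = 1.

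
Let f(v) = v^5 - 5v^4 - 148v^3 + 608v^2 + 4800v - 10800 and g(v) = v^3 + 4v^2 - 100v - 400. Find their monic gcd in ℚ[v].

By polynomial division,
  v^5 - 5v^4 - 148v^3 + 608v^2 + 4800v - 10800 = (v^2 - 9v - 12)(v^3 + 4v^2 - 100v - 400) + (156v^2 - 15600)
  v^3 + 4v^2 - 100v - 400 = ((1/156)v + 1/39)(156v^2 - 15600) + (0)
Last nonzero remainder: 156v^2 - 15600. Dividing through by 156 gives the monic gcd v^2 - 100.

v^2 - 100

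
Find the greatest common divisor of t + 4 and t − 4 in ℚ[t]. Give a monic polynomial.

1

Euclidean algorithm in ℚ[t]:
  t + 4 = (t − 4) + (8)
  t − 4 = ((1/8)t − 1/2)(8) + (0)
The last nonzero remainder is the constant 8, so the polynomials are coprime and gcd = 1.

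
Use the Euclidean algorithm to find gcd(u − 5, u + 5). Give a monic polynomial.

1

By polynomial division,
  u − 5 = (u + 5) + (−10)
  u + 5 = (−(1/10)u − 1/2)(−10) + (0)
The last nonzero remainder is the constant −10, so the polynomials are coprime and gcd = 1.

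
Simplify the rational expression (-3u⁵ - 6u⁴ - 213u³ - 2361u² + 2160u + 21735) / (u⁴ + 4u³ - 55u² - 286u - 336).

Repeated division with remainder:
  -3u⁵ - 6u⁴ - 213u³ - 2361u² + 2160u + 21735 = (-3u + 6)(u⁴ + 4u³ - 55u² - 286u - 336) + (-402u³ - 2889u² + 2868u + 23751)
  u⁴ + 4u³ - 55u² - 286u - 336 = (-(1/402)u + 427/53868)(-402u³ - 2889u² + 2868u + 23751) + (-(448275/17956)u² - (2241375/8978)u - 9413775/17956)
  -402u³ - 2889u² + 2868u + 23751 = ((2406104/149425)u - 6769412/149425)(-(448275/17956)u² - (2241375/8978)u - 9413775/17956) + (0)
Last nonzero remainder: -(448275/17956)u² - (2241375/8978)u - 9413775/17956. Dividing through by -448275/17956 gives the monic gcd u² + 10u + 21.
Cancel u² + 10u + 21 from numerator and denominator to get the reduced form.

(-3u³ + 24u² - 390u + 1035)/(u² - 6u - 16)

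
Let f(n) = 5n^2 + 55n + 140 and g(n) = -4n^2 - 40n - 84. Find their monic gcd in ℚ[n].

n + 7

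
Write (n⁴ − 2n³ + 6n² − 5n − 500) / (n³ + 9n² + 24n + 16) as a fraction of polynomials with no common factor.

(n³ − 6n² + 30n − 125)/(n² + 5n + 4)

Apply the Euclidean algorithm:
  n⁴ − 2n³ + 6n² − 5n − 500 = (n − 11)(n³ + 9n² + 24n + 16) + (81n² + 243n − 324)
  n³ + 9n² + 24n + 16 = ((1/81)n + 2/27)(81n² + 243n − 324) + (10n + 40)
  81n² + 243n − 324 = ((81/10)n − 81/10)(10n + 40) + (0)
Last nonzero remainder: 10n + 40. Dividing through by 10 gives the monic gcd n + 4.
Cancel n + 4 from numerator and denominator to get the reduced form.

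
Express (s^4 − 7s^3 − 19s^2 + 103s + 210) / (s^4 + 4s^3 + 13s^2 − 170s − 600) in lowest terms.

(s^2 − 5s − 14)/(s^2 + 6s + 40)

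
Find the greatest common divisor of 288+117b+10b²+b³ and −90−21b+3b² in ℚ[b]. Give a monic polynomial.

By polynomial division,
  b³+10b²+117b+288 = ((1/3)b+17/3)(3b²−21b−90) + (266b+798)
  3b²−21b−90 = ((3/266)b−15/133)(266b+798) + (0)
Last nonzero remainder: 266b+798. Dividing through by 266 gives the monic gcd b+3.

3+b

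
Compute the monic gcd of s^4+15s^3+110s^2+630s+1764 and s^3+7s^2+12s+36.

s+6

Euclidean algorithm in ℚ[s]:
  s^4+15s^3+110s^2+630s+1764 = (s+8)(s^3+7s^2+12s+36) + (42s^2+498s+1476)
  s^3+7s^2+12s+36 = ((1/42)s−17/147)(42s^2+498s+1476) + ((1688/49)s+10128/49)
  42s^2+498s+1476 = ((1029/844)s+6027/844)((1688/49)s+10128/49) + (0)
Last nonzero remainder: (1688/49)s+10128/49. Dividing through by 1688/49 gives the monic gcd s+6.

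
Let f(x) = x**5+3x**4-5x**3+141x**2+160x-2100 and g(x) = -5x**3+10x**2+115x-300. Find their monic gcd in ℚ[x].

x**2+2x-15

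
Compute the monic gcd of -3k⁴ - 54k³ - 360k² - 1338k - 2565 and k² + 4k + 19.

By polynomial division,
  -3k⁴ - 54k³ - 360k² - 1338k - 2565 = (-3k² - 42k - 135)(k² + 4k + 19) + (0)
The last nonzero remainder k² + 4k + 19 is already monic.

k² + 4k + 19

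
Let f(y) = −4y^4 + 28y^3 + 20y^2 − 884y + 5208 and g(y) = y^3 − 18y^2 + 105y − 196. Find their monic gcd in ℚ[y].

y − 7

Apply the Euclidean algorithm:
  −4y^4 + 28y^3 + 20y^2 − 884y + 5208 = (−4y − 44)(y^3 − 18y^2 + 105y − 196) + (−352y^2 + 2952y − 3416)
  y^3 − 18y^2 + 105y − 196 = (−(1/352)y + 423/15488)(−352y^2 + 2952y − 3416) + ((28405/1936)y − 198835/1936)
  −352y^2 + 2952y − 3416 = (−(681472/28405)y + 944768/28405)((28405/1936)y − 198835/1936) + (0)
Last nonzero remainder: (28405/1936)y − 198835/1936. Dividing through by 28405/1936 gives the monic gcd y − 7.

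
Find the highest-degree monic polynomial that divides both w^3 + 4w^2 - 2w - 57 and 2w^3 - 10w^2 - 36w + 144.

Apply the Euclidean algorithm:
  w^3 + 4w^2 - 2w - 57 = (1/2)(2w^3 - 10w^2 - 36w + 144) + (9w^2 + 16w - 129)
  2w^3 - 10w^2 - 36w + 144 = ((2/9)w - 122/81)(9w^2 + 16w - 129) + ((1358/81)w - 1358/27)
  9w^2 + 16w - 129 = ((729/1358)w + 3483/1358)((1358/81)w - 1358/27) + (0)
Last nonzero remainder: (1358/81)w - 1358/27. Dividing through by 1358/81 gives the monic gcd w - 3.

w - 3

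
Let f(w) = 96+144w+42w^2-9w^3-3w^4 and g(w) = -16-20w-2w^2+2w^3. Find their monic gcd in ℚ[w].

Apply the Euclidean algorithm:
  -3w^4-9w^3+42w^2+144w+96 = (-(3/2)w-6)(2w^3-2w^2-20w-16) + (0)
Last nonzero remainder: 2w^3-2w^2-20w-16. Dividing through by 2 gives the monic gcd w^3-w^2-10w-8.

-8-10w-w^2+w^3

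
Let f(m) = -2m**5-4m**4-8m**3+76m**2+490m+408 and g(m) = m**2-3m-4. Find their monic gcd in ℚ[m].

Euclidean algorithm in ℚ[m]:
  -2m**5-4m**4-8m**3+76m**2+490m+408 = (-2m**3-10m**2-46m-102)(m**2-3m-4) + (0)
The last nonzero remainder m**2-3m-4 is already monic.

m**2-3m-4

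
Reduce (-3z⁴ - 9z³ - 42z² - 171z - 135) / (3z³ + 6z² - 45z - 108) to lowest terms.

(-z³ - 14z - 15)/(z² - z - 12)

By polynomial division,
  -3z⁴ - 9z³ - 42z² - 171z - 135 = (-z - 1)(3z³ + 6z² - 45z - 108) + (-81z² - 324z - 243)
  3z³ + 6z² - 45z - 108 = (-(1/27)z + 2/27)(-81z² - 324z - 243) + (-30z - 90)
  -81z² - 324z - 243 = ((27/10)z + 27/10)(-30z - 90) + (0)
Last nonzero remainder: -30z - 90. Dividing through by -30 gives the monic gcd z + 3.
Cancel z + 3 from numerator and denominator to get the reduced form.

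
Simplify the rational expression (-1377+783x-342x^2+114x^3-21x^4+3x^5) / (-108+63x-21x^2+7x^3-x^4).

(-51+12x-3x^2)/(-4+x)

Apply the Euclidean algorithm:
  3x^5-21x^4+114x^3-342x^2+783x-1377 = (-3x)(-x^4+7x^3-21x^2+63x-108) + (51x^3-153x^2+459x-1377)
  -x^4+7x^3-21x^2+63x-108 = (-(1/51)x+4/51)(51x^3-153x^2+459x-1377) + (0)
Last nonzero remainder: 51x^3-153x^2+459x-1377. Dividing through by 51 gives the monic gcd x^3-3x^2+9x-27.
Cancel x^3-3x^2+9x-27 from numerator and denominator to get the reduced form.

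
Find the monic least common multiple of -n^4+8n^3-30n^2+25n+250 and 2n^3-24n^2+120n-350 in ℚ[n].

n^5-15n^4+86n^3-235n^2-75n+1750

Repeated division with remainder:
  -n^4+8n^3-30n^2+25n+250 = (-(1/2)n-2)(2n^3-24n^2+120n-350) + (-18n^2+90n-450)
  2n^3-24n^2+120n-350 = (-(1/9)n+7/9)(-18n^2+90n-450) + (0)
Last nonzero remainder: -18n^2+90n-450. Dividing through by -18 gives the monic gcd n^2-5n+25.
Then lcm(f, g) = f·g / gcd(f, g); expanding and making the result monic gives the answer.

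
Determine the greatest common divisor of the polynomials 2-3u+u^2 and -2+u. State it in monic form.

-2+u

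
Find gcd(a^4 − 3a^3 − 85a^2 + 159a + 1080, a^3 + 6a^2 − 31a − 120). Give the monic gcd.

By polynomial division,
  a^4 − 3a^3 − 85a^2 + 159a + 1080 = (a − 9)(a^3 + 6a^2 − 31a − 120) + (0)
The last nonzero remainder a^3 + 6a^2 − 31a − 120 is already monic.

a^3 + 6a^2 − 31a − 120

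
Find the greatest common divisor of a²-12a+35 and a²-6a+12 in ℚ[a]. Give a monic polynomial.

1

Euclidean algorithm in ℚ[a]:
  a²-12a+35 = (a²-6a+12) + (-6a+23)
  a²-6a+12 = (-(1/6)a+13/36)(-6a+23) + (133/36)
  -6a+23 = (-(216/133)a+828/133)(133/36) + (0)
The last nonzero remainder is the constant 133/36, so the polynomials are coprime and gcd = 1.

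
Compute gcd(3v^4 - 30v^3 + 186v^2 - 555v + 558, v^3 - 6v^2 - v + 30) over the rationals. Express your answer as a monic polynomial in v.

v - 3

Euclidean algorithm in ℚ[v]:
  3v^4 - 30v^3 + 186v^2 - 555v + 558 = (3v - 12)(v^3 - 6v^2 - v + 30) + (117v^2 - 657v + 918)
  v^3 - 6v^2 - v + 30 = ((1/117)v - 5/1521)(117v^2 - 657v + 918) + (-(1860/169)v + 5580/169)
  117v^2 - 657v + 918 = (-(6591/620)v + 8619/310)(-(1860/169)v + 5580/169) + (0)
Last nonzero remainder: -(1860/169)v + 5580/169. Dividing through by -1860/169 gives the monic gcd v - 3.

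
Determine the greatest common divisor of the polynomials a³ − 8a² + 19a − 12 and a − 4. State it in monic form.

a − 4

Euclidean algorithm in ℚ[a]:
  a³ − 8a² + 19a − 12 = (a² − 4a + 3)(a − 4) + (0)
The last nonzero remainder a − 4 is already monic.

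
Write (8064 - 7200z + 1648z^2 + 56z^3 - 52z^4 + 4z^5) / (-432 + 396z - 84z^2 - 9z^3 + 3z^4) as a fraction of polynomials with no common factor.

By polynomial division,
  4z^5 - 52z^4 + 56z^3 + 1648z^2 - 7200z + 8064 = ((4/3)z - 40/3)(3z^4 - 9z^3 - 84z^2 + 396z - 432) + (48z^3 - 1344z + 2304)
  3z^4 - 9z^3 - 84z^2 + 396z - 432 = ((1/16)z - 3/16)(48z^3 - 1344z + 2304) + (0)
Last nonzero remainder: 48z^3 - 1344z + 2304. Dividing through by 48 gives the monic gcd z^3 - 28z + 48.
Cancel z^3 - 28z + 48 from numerator and denominator to get the reduced form.

(168 - 52z + 4z^2)/(-9 + 3z)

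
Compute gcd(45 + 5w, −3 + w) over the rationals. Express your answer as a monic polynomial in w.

1

Repeated division with remainder:
  5w + 45 = (5)(w − 3) + (60)
  w − 3 = ((1/60)w − 1/20)(60) + (0)
The last nonzero remainder is the constant 60, so the polynomials are coprime and gcd = 1.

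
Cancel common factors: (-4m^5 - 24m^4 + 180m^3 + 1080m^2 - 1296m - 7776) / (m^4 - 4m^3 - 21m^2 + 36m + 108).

By polynomial division,
  -4m^5 - 24m^4 + 180m^3 + 1080m^2 - 1296m - 7776 = (-4m - 40)(m^4 - 4m^3 - 21m^2 + 36m + 108) + (-64m^3 + 384m^2 + 576m - 3456)
  m^4 - 4m^3 - 21m^2 + 36m + 108 = (-(1/64)m - 1/32)(-64m^3 + 384m^2 + 576m - 3456) + (0)
Last nonzero remainder: -64m^3 + 384m^2 + 576m - 3456. Dividing through by -64 gives the monic gcd m^3 - 6m^2 - 9m + 54.
Cancel m^3 - 6m^2 - 9m + 54 from numerator and denominator to get the reduced form.

(-4m^2 - 48m - 144)/(m + 2)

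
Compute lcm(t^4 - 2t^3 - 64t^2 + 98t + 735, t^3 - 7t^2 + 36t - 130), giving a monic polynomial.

t^6 - 4t^5 - 34t^4 + 174t^3 - 1125t^2 + 1078t + 19110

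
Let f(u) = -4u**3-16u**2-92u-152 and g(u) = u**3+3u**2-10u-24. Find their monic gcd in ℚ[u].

Apply the Euclidean algorithm:
  -4u**3-16u**2-92u-152 = (-4)(u**3+3u**2-10u-24) + (-4u**2-132u-248)
  u**3+3u**2-10u-24 = (-(1/4)u+15/2)(-4u**2-132u-248) + (918u+1836)
  -4u**2-132u-248 = (-(2/459)u-62/459)(918u+1836) + (0)
Last nonzero remainder: 918u+1836. Dividing through by 918 gives the monic gcd u+2.

u+2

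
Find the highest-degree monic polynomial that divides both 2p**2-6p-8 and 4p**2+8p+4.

p+1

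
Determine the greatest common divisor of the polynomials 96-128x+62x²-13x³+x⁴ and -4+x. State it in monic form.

By polynomial division,
  x⁴-13x³+62x²-128x+96 = (x³-9x²+26x-24)(x-4) + (0)
The last nonzero remainder x-4 is already monic.

-4+x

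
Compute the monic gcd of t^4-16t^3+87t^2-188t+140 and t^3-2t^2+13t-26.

By polynomial division,
  t^4-16t^3+87t^2-188t+140 = (t-14)(t^3-2t^2+13t-26) + (46t^2+20t-224)
  t^3-2t^2+13t-26 = ((1/46)t-28/529)(46t^2+20t-224) + ((10013/529)t-20026/529)
  46t^2+20t-224 = ((24334/10013)t+59248/10013)((10013/529)t-20026/529) + (0)
Last nonzero remainder: (10013/529)t-20026/529. Dividing through by 10013/529 gives the monic gcd t-2.

t-2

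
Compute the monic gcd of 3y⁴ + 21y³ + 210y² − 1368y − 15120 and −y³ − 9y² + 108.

y + 6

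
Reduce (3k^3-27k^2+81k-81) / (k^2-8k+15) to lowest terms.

Euclidean algorithm in ℚ[k]:
  3k^3-27k^2+81k-81 = (3k-3)(k^2-8k+15) + (12k-36)
  k^2-8k+15 = ((1/12)k-5/12)(12k-36) + (0)
Last nonzero remainder: 12k-36. Dividing through by 12 gives the monic gcd k-3.
Cancel k-3 from numerator and denominator to get the reduced form.

(3k^2-18k+27)/(k-5)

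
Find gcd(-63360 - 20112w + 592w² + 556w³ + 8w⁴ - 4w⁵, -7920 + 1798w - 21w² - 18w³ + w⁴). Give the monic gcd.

Euclidean algorithm in ℚ[w]:
  -4w⁵ + 8w⁴ + 556w³ + 592w² - 20112w - 63360 = (-4w - 64)(w⁴ - 18w³ - 21w² + 1798w - 7920) + (-680w³ + 6440w² + 63280w - 570240)
  w⁴ - 18w³ - 21w² + 1798w - 7920 = (-(1/680)w + 29/2312)(-680w³ + 6440w² + 63280w - 570240) + (-(2520/289)w² + (47880/289)w - 221760/289)
  -680w³ + 6440w² + 63280w - 570240 = ((4913/63)w + 5202/7)(-(2520/289)w² + (47880/289)w - 221760/289) + (0)
Last nonzero remainder: -(2520/289)w² + (47880/289)w - 221760/289. Dividing through by -2520/289 gives the monic gcd w² - 19w + 88.

88 - 19w + w²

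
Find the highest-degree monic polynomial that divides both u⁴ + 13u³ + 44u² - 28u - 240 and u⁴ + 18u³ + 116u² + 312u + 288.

Apply the Euclidean algorithm:
  u⁴ + 13u³ + 44u² - 28u - 240 = (u⁴ + 18u³ + 116u² + 312u + 288) + (-5u³ - 72u² - 340u - 528)
  u⁴ + 18u³ + 116u² + 312u + 288 = (-(1/5)u - 18/25)(-5u³ - 72u² - 340u - 528) + (-(96/25)u² - (192/5)u - 2304/25)
  -5u³ - 72u² - 340u - 528 = ((125/96)u + 275/48)(-(96/25)u² - (192/5)u - 2304/25) + (0)
Last nonzero remainder: -(96/25)u² - (192/5)u - 2304/25. Dividing through by -96/25 gives the monic gcd u² + 10u + 24.

u² + 10u + 24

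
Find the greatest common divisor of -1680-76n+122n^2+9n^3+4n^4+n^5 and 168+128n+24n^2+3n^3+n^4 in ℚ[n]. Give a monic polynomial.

28-2n+n^2

Repeated division with remainder:
  n^5+4n^4+9n^3+122n^2-76n-1680 = (n+1)(n^4+3n^3+24n^2+128n+168) + (-18n^3-30n^2-372n-1848)
  n^4+3n^3+24n^2+128n+168 = (-(1/18)n-2/27)(-18n^3-30n^2-372n-1848) + ((10/9)n^2-(20/9)n+280/9)
  -18n^3-30n^2-372n-1848 = (-(81/5)n-297/5)((10/9)n^2-(20/9)n+280/9) + (0)
Last nonzero remainder: (10/9)n^2-(20/9)n+280/9. Dividing through by 10/9 gives the monic gcd n^2-2n+28.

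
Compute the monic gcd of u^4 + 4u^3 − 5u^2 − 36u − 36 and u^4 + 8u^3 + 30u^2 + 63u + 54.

u^2 + 5u + 6

Euclidean algorithm in ℚ[u]:
  u^4 + 4u^3 − 5u^2 − 36u − 36 = (u^4 + 8u^3 + 30u^2 + 63u + 54) + (−4u^3 − 35u^2 − 99u − 90)
  u^4 + 8u^3 + 30u^2 + 63u + 54 = (−(1/4)u + 3/16)(−4u^3 − 35u^2 − 99u − 90) + ((189/16)u^2 + (945/16)u + 567/8)
  −4u^3 − 35u^2 − 99u − 90 = (−(64/189)u − 80/63)((189/16)u^2 + (945/16)u + 567/8) + (0)
Last nonzero remainder: (189/16)u^2 + (945/16)u + 567/8. Dividing through by 189/16 gives the monic gcd u^2 + 5u + 6.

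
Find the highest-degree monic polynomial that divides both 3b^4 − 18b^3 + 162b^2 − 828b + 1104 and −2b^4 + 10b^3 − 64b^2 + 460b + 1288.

Apply the Euclidean algorithm:
  3b^4 − 18b^3 + 162b^2 − 828b + 1104 = (−3/2)(−2b^4 + 10b^3 − 64b^2 + 460b + 1288) + (−3b^3 + 66b^2 − 138b + 3036)
  −2b^4 + 10b^3 − 64b^2 + 460b + 1288 = ((2/3)b + 34/3)(−3b^3 + 66b^2 − 138b + 3036) + (−720b^2 − 33120)
  −3b^3 + 66b^2 − 138b + 3036 = ((1/240)b − 11/120)(−720b^2 − 33120) + (0)
Last nonzero remainder: −720b^2 − 33120. Dividing through by −720 gives the monic gcd b^2 + 46.

b^2 + 46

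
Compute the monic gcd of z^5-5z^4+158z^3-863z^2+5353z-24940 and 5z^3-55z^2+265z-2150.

Apply the Euclidean algorithm:
  z^5-5z^4+158z^3-863z^2+5353z-24940 = ((1/5)z^2+(6/5)z+171/5)(5z^3-55z^2+265z-2150) + (1130z^2-1130z+48590)
  5z^3-55z^2+265z-2150 = ((1/226)z-5/113)(1130z^2-1130z+48590) + (0)
Last nonzero remainder: 1130z^2-1130z+48590. Dividing through by 1130 gives the monic gcd z^2-z+43.

z^2-z+43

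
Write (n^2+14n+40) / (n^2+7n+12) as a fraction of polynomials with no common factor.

(n+10)/(n+3)

Apply the Euclidean algorithm:
  n^2+14n+40 = (n^2+7n+12) + (7n+28)
  n^2+7n+12 = ((1/7)n+3/7)(7n+28) + (0)
Last nonzero remainder: 7n+28. Dividing through by 7 gives the monic gcd n+4.
Cancel n+4 from numerator and denominator to get the reduced form.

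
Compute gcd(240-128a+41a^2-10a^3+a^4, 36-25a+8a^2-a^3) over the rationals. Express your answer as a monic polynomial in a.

-4+a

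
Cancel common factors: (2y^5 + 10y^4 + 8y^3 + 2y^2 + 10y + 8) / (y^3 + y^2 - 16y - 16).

Euclidean algorithm in ℚ[y]:
  2y^5 + 10y^4 + 8y^3 + 2y^2 + 10y + 8 = (2y^2 + 8y + 32)(y^3 + y^2 - 16y - 16) + (130y^2 + 650y + 520)
  y^3 + y^2 - 16y - 16 = ((1/130)y - 2/65)(130y^2 + 650y + 520) + (0)
Last nonzero remainder: 130y^2 + 650y + 520. Dividing through by 130 gives the monic gcd y^2 + 5y + 4.
Cancel y^2 + 5y + 4 from numerator and denominator to get the reduced form.

(2y^3 + 2)/(y - 4)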